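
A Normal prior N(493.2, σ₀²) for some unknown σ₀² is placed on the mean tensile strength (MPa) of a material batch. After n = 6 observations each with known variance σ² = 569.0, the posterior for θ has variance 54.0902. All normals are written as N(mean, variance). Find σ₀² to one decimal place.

Posterior precision equals prior precision plus data precision: 1/σ_n² = 1/σ₀² + n/σ².
So 1/σ₀² = 1/54.0902 − 6/569.0 = 0.018488 − 0.010545 = 0.007943.
Hence σ₀² = 1/0.007943 ≈ 125.9.

σ₀² = 125.9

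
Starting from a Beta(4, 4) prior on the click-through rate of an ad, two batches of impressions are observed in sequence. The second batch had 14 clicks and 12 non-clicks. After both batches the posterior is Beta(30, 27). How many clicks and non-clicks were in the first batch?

Sequential conjugate updates are equivalent to a single update on the pooled data, so total successes = posterior α − prior α and total failures = posterior β − prior β.
Total across both batches: 30−4=26 clicks, 27−4=23 non-clicks.
Subtract the second batch: 26−14=12 clicks and 23−12=11 non-clicks.

12 clicks and 11 non-clicks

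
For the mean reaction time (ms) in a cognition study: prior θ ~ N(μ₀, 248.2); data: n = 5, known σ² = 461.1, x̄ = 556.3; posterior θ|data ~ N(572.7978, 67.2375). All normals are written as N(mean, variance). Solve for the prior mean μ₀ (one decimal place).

μ₀ = 617.2

The posterior mean is a precision-weighted average: μ_n = (τ₀μ₀ + τ_data·x̄)/(τ₀+τ_data), with τ₀=1/σ₀² and τ_data=n/σ².
Here τ₀ = 1/248.2 = 0.004029 and τ_data = 5/461.1 = 0.010844, so τ_n = 0.014873.
Rearranging for μ₀: μ₀ = (μ_n·τ_n − τ_data·x̄)/τ₀ = (572.7978·0.014873 − 0.010844·556.3) / 0.004029 = 2.486704/0.004029 ≈ 617.2.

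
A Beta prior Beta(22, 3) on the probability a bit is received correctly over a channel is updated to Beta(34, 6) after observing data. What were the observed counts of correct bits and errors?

A Beta(α, β) prior with s successes and f failures in binomial data gives a Beta(α+s, β+f) posterior.
So s = 34 − 22 = 12 and f = 6 − 3 = 3.

12 correct bits and 3 errors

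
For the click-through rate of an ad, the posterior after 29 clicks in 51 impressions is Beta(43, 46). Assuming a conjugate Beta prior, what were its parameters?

Beta(14, 24)

Beta is conjugate to the binomial likelihood: posterior = Beta(a+s, b+f).
Subtract the data counts: 43−29=14, 46−22=24.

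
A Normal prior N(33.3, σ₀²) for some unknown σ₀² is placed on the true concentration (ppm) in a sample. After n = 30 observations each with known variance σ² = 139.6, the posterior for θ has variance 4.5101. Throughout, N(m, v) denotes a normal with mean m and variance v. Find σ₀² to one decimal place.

σ₀² = 146.5

Posterior precision equals prior precision plus data precision: 1/σ_n² = 1/σ₀² + n/σ².
So 1/σ₀² = 1/4.5101 − 30/139.6 = 0.221725 − 0.214900 = 0.006825.
Hence σ₀² = 1/0.006825 ≈ 146.5.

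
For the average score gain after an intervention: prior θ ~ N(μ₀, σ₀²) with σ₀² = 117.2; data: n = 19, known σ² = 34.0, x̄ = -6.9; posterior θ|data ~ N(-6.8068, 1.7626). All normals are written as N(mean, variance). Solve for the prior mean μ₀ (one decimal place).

With known observation variance, the Normal–Normal posterior has precision τ_n = τ₀ + n/σ² and mean μ_n = (τ₀μ₀ + (n/σ²)x̄)/τ_n.
Here τ₀ = 1/117.2 = 0.008532 and τ_data = 19/34.0 = 0.558824, so τ_n = 0.567356.
Rearranging for μ₀: μ₀ = (μ_n·τ_n − τ_data·x̄)/τ₀ = (-6.8068·0.567356 − 0.558824·-6.9) / 0.008532 = -0.005993/0.008532 ≈ -0.7.

μ₀ = -0.7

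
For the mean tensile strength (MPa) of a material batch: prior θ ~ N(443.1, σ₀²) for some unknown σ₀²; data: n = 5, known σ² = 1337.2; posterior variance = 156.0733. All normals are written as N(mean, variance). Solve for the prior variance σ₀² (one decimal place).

For the Normal–Normal model with known σ², precisions add: τ_n = τ₀ + n/σ².
So 1/σ₀² = 1/156.0733 − 5/1337.2 = 0.006407 − 0.003739 = 0.002668.
Hence σ₀² = 1/0.002668 ≈ 374.8.

σ₀² = 374.8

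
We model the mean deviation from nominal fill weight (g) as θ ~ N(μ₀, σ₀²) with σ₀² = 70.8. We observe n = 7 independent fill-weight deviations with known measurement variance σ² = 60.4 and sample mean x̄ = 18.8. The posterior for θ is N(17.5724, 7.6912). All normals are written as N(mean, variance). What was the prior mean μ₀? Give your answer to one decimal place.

The posterior mean is a precision-weighted average: μ_n = (τ₀μ₀ + τ_data·x̄)/(τ₀+τ_data), with τ₀=1/σ₀² and τ_data=n/σ².
Here τ₀ = 1/70.8 = 0.014124 and τ_data = 7/60.4 = 0.115894, so τ_n = 0.130018.
Rearranging for μ₀: μ₀ = (μ_n·τ_n − τ_data·x̄)/τ₀ = (17.5724·0.130018 − 0.115894·18.8) / 0.014124 = 0.105921/0.014124 ≈ 7.5.

μ₀ = 7.5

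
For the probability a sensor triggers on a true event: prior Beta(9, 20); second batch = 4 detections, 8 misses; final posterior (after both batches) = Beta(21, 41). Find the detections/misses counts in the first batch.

Sequential conjugate updates are equivalent to a single update on the pooled data, so total successes = posterior α − prior α and total failures = posterior β − prior β.
Total across both batches: 21−9=12 detections, 41−20=21 misses.
Subtract the second batch: 12−4=8 detections and 21−8=13 misses.

8 detections and 13 misses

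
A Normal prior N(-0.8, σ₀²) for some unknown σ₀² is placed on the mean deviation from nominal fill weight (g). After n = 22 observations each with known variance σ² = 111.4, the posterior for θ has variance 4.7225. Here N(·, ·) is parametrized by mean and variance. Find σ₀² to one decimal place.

For the Normal–Normal model with known σ², precisions add: τ_n = τ₀ + n/σ².
So 1/σ₀² = 1/4.7225 − 22/111.4 = 0.211752 − 0.197487 = 0.014265.
Hence σ₀² = 1/0.014265 ≈ 70.1.

σ₀² = 70.1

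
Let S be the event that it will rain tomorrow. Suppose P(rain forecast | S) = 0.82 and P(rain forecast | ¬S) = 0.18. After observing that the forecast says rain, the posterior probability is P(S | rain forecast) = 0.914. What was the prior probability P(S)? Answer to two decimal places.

P(S) = 0.70

In odds form, posterior odds = prior odds × likelihood ratio, so prior odds = posterior odds ÷ LR.
Posterior odds = 0.914/(1−0.914) = 10.6279. LR = 0.82/0.18 = 4.5556.
Prior odds = 10.6279/4.5556 = 2.3329, so P(S) = 2.3329/(1+2.3329) ≈ 0.70.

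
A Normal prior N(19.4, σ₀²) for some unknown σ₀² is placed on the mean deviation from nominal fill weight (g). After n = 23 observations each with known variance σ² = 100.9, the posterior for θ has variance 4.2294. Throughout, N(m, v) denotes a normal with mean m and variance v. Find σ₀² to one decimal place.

σ₀² = 117.8

Posterior precision equals prior precision plus data precision: 1/σ_n² = 1/σ₀² + n/σ².
So 1/σ₀² = 1/4.2294 − 23/100.9 = 0.236440 − 0.227948 = 0.008492.
Hence σ₀² = 1/0.008492 ≈ 117.8.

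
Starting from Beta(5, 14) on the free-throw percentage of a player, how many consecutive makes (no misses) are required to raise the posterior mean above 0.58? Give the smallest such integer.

k = 15

After k makes and 0 misses the posterior is Beta(5+k, 14), with mean (5+k)/(5+14+k).
Set (5+k)/(19+k) > 0.58 and solve: k > (0.58·19 − 5)/(1 − 0.58) = 14.333.
The smallest integer exceeding 14.333 is 15, and checking k=15: (20)/(34) = 0.5882 > 0.58.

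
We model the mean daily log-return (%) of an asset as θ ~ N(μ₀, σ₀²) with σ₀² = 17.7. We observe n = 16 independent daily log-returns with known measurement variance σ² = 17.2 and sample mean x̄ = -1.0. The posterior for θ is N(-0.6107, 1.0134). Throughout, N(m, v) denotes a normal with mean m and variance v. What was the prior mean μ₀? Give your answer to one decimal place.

μ₀ = 5.8

With known observation variance, the Normal–Normal posterior has precision τ_n = τ₀ + n/σ² and mean μ_n = (τ₀μ₀ + (n/σ²)x̄)/τ_n.
Here τ₀ = 1/17.7 = 0.056497 and τ_data = 16/17.2 = 0.930233, so τ_n = 0.986730.
Rearranging for μ₀: μ₀ = (μ_n·τ_n − τ_data·x̄)/τ₀ = (-0.6107·0.986730 − 0.930233·-1.0) / 0.056497 = 0.327637/0.056497 ≈ 5.8.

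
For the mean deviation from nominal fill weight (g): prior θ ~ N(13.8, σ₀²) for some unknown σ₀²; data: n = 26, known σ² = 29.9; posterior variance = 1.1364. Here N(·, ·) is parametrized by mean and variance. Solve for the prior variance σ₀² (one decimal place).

σ₀² = 96.1

For the Normal–Normal model with known σ², precisions add: τ_n = τ₀ + n/σ².
So 1/σ₀² = 1/1.1364 − 26/29.9 = 0.879972 − 0.869565 = 0.010407.
Hence σ₀² = 1/0.010407 ≈ 96.1.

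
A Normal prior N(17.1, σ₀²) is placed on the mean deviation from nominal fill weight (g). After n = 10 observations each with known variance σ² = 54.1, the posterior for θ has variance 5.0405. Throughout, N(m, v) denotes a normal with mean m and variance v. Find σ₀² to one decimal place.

σ₀² = 73.8

Posterior precision equals prior precision plus data precision: 1/σ_n² = 1/σ₀² + n/σ².
So 1/σ₀² = 1/5.0405 − 10/54.1 = 0.198393 − 0.184843 = 0.013550.
Hence σ₀² = 1/0.013550 ≈ 73.8.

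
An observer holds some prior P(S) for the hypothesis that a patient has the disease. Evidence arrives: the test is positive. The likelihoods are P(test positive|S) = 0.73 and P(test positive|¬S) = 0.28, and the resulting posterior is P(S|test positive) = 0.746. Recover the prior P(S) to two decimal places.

P(S) = 0.53

Bayes' rule in odds form gives O(S|E) = O(S)·[P(E|S)/P(E|¬S)], hence O(S) = O(S|E)/LR.
Posterior odds = 0.746/(1−0.746) = 2.9370. LR = 0.73/0.28 = 2.6071.
Prior odds = 2.9370/2.6071 = 1.1265, so P(S) = 1.1265/(1+1.1265) ≈ 0.53.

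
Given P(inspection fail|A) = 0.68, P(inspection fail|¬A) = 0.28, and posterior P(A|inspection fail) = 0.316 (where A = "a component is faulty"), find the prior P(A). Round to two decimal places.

In odds form, posterior odds = prior odds × likelihood ratio, so prior odds = posterior odds ÷ LR.
Posterior odds = 0.316/(1−0.316) = 0.4620. LR = 0.68/0.28 = 2.4286.
Prior odds = 0.4620/2.4286 = 0.1902, so P(A) = 0.1902/(1+0.1902) ≈ 0.16.

P(A) = 0.16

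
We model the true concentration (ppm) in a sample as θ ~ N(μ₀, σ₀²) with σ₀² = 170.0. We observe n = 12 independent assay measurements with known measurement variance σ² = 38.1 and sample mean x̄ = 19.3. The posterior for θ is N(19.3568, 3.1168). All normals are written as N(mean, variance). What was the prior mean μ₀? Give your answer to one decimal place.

The posterior mean is a precision-weighted average: μ_n = (τ₀μ₀ + τ_data·x̄)/(τ₀+τ_data), with τ₀=1/σ₀² and τ_data=n/σ².
Here τ₀ = 1/170.0 = 0.005882 and τ_data = 12/38.1 = 0.314961, so τ_n = 0.320843.
Rearranging for μ₀: μ₀ = (μ_n·τ_n − τ_data·x̄)/τ₀ = (19.3568·0.320843 − 0.314961·19.3) / 0.005882 = 0.131746/0.005882 ≈ 22.4.

μ₀ = 22.4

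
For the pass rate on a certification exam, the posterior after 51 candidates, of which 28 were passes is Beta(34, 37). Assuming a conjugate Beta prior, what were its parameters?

Beta is conjugate to the binomial likelihood: posterior = Beta(α+s, β+f).
Subtract the data counts: 34−28=6, 37−23=14.

Beta(6, 14)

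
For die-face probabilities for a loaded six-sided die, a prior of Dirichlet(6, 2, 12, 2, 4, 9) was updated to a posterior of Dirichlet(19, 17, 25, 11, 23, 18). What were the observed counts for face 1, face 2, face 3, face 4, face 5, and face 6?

counts (13, 15, 13, 9, 19, 9)

For a Dirichlet(α) prior with multinomial counts c, the posterior is Dirichlet(α + c) componentwise.
Counts are posterior − prior componentwise: 19−6=13, 17−2=15, 25−12=13, 11−2=9, 23−4=19, 18−9=9.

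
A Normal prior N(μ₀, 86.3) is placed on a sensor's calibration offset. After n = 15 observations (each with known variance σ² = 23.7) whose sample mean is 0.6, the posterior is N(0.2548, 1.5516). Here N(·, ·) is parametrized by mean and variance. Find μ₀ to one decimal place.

μ₀ = -18.6

With known observation variance, the Normal–Normal posterior has precision τ_n = τ₀ + n/σ² and mean μ_n = (τ₀μ₀ + (n/σ²)x̄)/τ_n.
Here τ₀ = 1/86.3 = 0.011587 and τ_data = 15/23.7 = 0.632911, so τ_n = 0.644498.
Rearranging for μ₀: μ₀ = (μ_n·τ_n − τ_data·x̄)/τ₀ = (0.2548·0.644498 − 0.632911·0.6) / 0.011587 = -0.215529/0.011587 ≈ -18.6.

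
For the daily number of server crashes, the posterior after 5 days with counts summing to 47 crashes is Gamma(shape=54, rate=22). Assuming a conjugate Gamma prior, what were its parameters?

A Gamma(α, β) prior (rate parametrization) on a Poisson rate with n observations summing to S gives posterior Gamma(α+S, β+n).
So α = 54 − 47 = 7 and β = 22 − 5 = 17.

Gamma(shape=7, rate=17)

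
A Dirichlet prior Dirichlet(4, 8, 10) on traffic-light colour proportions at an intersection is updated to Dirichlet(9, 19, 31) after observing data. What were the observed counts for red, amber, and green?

counts (5, 11, 21)

For a Dirichlet(α) prior with multinomial counts c, the posterior is Dirichlet(α + c) componentwise.
Counts are posterior − prior componentwise: 9−4=5, 19−8=11, 31−10=21.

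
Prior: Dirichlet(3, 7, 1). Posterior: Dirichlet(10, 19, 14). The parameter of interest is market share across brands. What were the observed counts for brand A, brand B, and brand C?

For a Dirichlet(α) prior with multinomial counts c, the posterior is Dirichlet(α + c) componentwise.
Counts are posterior − prior componentwise: 10−3=7, 19−7=12, 14−1=13.

counts (7, 12, 13)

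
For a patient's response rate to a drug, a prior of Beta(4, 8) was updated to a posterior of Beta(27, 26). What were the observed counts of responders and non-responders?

Under Beta–binomial conjugacy the posterior parameters are (a+s, b+f).
So s = 27 − 4 = 23 and f = 26 − 8 = 18.

23 responders and 18 non-responders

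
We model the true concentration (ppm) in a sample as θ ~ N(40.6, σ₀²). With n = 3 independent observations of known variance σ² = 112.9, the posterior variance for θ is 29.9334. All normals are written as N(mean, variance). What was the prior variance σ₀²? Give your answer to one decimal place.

σ₀² = 146.3

Posterior precision equals prior precision plus data precision: 1/σ_n² = 1/σ₀² + n/σ².
So 1/σ₀² = 1/29.9334 − 3/112.9 = 0.033407 − 0.026572 = 0.006835.
Hence σ₀² = 1/0.006835 ≈ 146.3.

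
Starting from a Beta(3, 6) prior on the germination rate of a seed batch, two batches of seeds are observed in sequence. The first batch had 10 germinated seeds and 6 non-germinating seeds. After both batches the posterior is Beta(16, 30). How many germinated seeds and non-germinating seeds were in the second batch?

3 germinated seeds and 18 non-germinating seeds

Sequential conjugate updates are equivalent to a single update on the pooled data, so total successes = posterior α − prior α and total failures = posterior β − prior β.
Total across both batches: 16−3=13 germinated seeds, 30−6=24 non-germinating seeds.
Subtract the first batch: 13−10=3 germinated seeds and 24−6=18 non-germinating seeds.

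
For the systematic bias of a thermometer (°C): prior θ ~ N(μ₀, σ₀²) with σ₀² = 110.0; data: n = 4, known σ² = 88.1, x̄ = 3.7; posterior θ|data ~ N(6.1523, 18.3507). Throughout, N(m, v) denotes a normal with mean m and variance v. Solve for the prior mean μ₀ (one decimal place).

The posterior mean is a precision-weighted average: μ_n = (τ₀μ₀ + τ_data·x̄)/(τ₀+τ_data), with τ₀=1/σ₀² and τ_data=n/σ².
Here τ₀ = 1/110.0 = 0.009091 and τ_data = 4/88.1 = 0.045403, so τ_n = 0.054494.
Rearranging for μ₀: μ₀ = (μ_n·τ_n − τ_data·x̄)/τ₀ = (6.1523·0.054494 − 0.045403·3.7) / 0.009091 = 0.167272/0.009091 ≈ 18.4.

μ₀ = 18.4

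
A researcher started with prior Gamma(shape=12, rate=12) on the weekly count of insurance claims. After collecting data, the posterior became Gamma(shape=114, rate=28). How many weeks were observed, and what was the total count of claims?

n = 16 weeks with total 102 claims

A Gamma(α, β) prior (rate parametrization) on a Poisson rate with n observations summing to S gives posterior Gamma(α+S, β+n).
Matching: Σxᵢ = 114 − 12 = 102 and n = 28 − 12 = 16.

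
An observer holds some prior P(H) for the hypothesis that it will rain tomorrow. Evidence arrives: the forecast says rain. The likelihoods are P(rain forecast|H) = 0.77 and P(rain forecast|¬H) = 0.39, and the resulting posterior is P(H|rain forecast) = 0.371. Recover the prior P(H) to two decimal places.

Bayes' rule in odds form gives O(H|E) = O(H)·[P(E|H)/P(E|¬H)], hence O(H) = O(H|E)/LR.
Posterior odds = 0.371/(1−0.371) = 0.5898. LR = 0.77/0.39 = 1.9744.
Prior odds = 0.5898/1.9744 = 0.2987, so P(H) = 0.2987/(1+0.2987) ≈ 0.23.

P(H) = 0.23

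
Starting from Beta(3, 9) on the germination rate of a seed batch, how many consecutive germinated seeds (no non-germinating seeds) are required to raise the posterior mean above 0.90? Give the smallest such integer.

k = 79

After k germinated seeds and 0 non-germinating seeds the posterior is Beta(3+k, 9), with mean (3+k)/(3+9+k).
Set (3+k)/(12+k) > 0.90 and solve: k > (0.90·12 − 3)/(1 − 0.90) = 78.000.
The smallest integer exceeding 78.000 is 79.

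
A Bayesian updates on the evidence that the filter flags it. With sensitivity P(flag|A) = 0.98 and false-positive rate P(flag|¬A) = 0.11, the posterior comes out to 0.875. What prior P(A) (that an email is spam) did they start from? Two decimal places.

P(A) = 0.44

Bayes' rule in odds form gives O(A|E) = O(A)·[P(E|A)/P(E|¬A)], hence O(A) = O(A|E)/LR.
Posterior odds = 0.875/(1−0.875) = 7.0000. LR = 0.98/0.11 = 8.9091.
Prior odds = 7.0000/8.9091 = 0.7857, so P(A) = 0.7857/(1+0.7857) ≈ 0.44.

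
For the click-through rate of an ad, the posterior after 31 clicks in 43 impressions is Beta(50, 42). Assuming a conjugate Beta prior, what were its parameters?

Beta is conjugate to the binomial likelihood: posterior = Beta(a+s, b+f).
So a = 50 − 31 = 19 and b = 42 − 12 = 30.

Beta(19, 30)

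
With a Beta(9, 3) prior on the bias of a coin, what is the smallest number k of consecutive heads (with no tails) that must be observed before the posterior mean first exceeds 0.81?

k = 4

After k heads and 0 tails the posterior is Beta(9+k, 3), with mean (9+k)/(9+3+k).
Set (9+k)/(12+k) > 0.81 and solve: k > (0.81·12 − 9)/(1 − 0.81) = 3.789.
The smallest integer exceeding 3.789 is 4.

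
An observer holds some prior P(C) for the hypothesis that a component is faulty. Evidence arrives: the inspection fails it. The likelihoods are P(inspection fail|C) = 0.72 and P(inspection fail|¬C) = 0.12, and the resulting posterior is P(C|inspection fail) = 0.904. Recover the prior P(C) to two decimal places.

P(C) = 0.61

In odds form, posterior odds = prior odds × likelihood ratio, so prior odds = posterior odds ÷ LR.
Posterior odds = 0.904/(1−0.904) = 9.4167. LR = 0.72/0.12 = 6.0000.
Prior odds = 9.4167/6.0000 = 1.5695, so P(C) = 1.5695/(1+1.5695) ≈ 0.61.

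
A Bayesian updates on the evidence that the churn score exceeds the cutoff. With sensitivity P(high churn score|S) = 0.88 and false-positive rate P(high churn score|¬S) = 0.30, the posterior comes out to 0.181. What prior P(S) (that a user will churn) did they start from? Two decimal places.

P(S) = 0.07

In odds form, posterior odds = prior odds × likelihood ratio, so prior odds = posterior odds ÷ LR.
Posterior odds = 0.181/(1−0.181) = 0.2210. LR = 0.88/0.30 = 2.9333.
Prior odds = 0.2210/2.9333 = 0.0753, so P(S) = 0.0753/(1+0.0753) ≈ 0.07.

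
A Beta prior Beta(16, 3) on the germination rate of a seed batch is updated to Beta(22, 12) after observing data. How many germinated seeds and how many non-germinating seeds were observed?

A Beta(a, b) prior with s successes and f failures in binomial data gives a Beta(a+s, b+f) posterior.
So s = 22 − 16 = 6 and f = 12 − 3 = 9.

6 germinated seeds and 9 non-germinating seeds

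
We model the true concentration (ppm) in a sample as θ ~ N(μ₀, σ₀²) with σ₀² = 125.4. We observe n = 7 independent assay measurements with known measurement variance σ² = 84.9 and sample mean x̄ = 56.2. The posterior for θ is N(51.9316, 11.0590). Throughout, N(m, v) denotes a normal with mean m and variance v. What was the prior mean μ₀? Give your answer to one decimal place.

With known observation variance, the Normal–Normal posterior has precision τ_n = τ₀ + n/σ² and mean μ_n = (τ₀μ₀ + (n/σ²)x̄)/τ_n.
Here τ₀ = 1/125.4 = 0.007974 and τ_data = 7/84.9 = 0.082450, so τ_n = 0.090424.
Rearranging for μ₀: μ₀ = (μ_n·τ_n − τ_data·x̄)/τ₀ = (51.9316·0.090424 − 0.082450·56.2) / 0.007974 = 0.062173/0.007974 ≈ 7.8.

μ₀ = 7.8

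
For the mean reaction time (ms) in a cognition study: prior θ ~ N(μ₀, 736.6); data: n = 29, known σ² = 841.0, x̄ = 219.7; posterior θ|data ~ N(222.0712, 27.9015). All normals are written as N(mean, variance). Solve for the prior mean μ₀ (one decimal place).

The posterior mean is a precision-weighted average: μ_n = (τ₀μ₀ + τ_data·x̄)/(τ₀+τ_data), with τ₀=1/σ₀² and τ_data=n/σ².
Here τ₀ = 1/736.6 = 0.001358 and τ_data = 29/841.0 = 0.034483, so τ_n = 0.035841.
Rearranging for μ₀: μ₀ = (μ_n·τ_n − τ_data·x̄)/τ₀ = (222.0712·0.035841 − 0.034483·219.7) / 0.001358 = 0.383339/0.001358 ≈ 282.3.

μ₀ = 282.3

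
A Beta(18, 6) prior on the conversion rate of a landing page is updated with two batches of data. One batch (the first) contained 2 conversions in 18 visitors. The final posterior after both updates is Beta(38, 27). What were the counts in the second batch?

Because Beta–binomial updating is additive in the counts, the combined data contributed (α_post−α_prior, β_post−β_prior) successes and failures.
Total across both batches: 38−18=20 conversions, 27−6=21 bounces.
Subtract the first batch: 20−2=18 conversions and 21−16=5 bounces.

18 conversions and 5 bounces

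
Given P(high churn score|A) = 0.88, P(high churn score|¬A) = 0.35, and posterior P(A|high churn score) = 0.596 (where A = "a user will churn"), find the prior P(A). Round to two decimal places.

Bayes' rule in odds form gives O(A|E) = O(A)·[P(E|A)/P(E|¬A)], hence O(A) = O(A|E)/LR.
Posterior odds = 0.596/(1−0.596) = 1.4752. LR = 0.88/0.35 = 2.5143.
Prior odds = 1.4752/2.5143 = 0.5867, so P(A) = 0.5867/(1+0.5867) ≈ 0.37.

P(A) = 0.37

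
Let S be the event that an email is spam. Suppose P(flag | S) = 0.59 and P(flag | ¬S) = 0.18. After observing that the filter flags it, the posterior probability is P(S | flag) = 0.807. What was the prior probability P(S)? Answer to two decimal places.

P(S) = 0.56

In odds form, posterior odds = prior odds × likelihood ratio, so prior odds = posterior odds ÷ LR.
Posterior odds = 0.807/(1−0.807) = 4.1813. LR = 0.59/0.18 = 3.2778.
Prior odds = 4.1813/3.2778 = 1.2756, so P(S) = 1.2756/(1+1.2756) ≈ 0.56.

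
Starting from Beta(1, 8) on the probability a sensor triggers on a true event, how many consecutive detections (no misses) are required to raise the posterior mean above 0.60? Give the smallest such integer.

After k detections and 0 misses the posterior is Beta(1+k, 8), with mean (1+k)/(1+8+k).
Set (1+k)/(9+k) > 0.60 and solve: k > (0.60·9 − 1)/(1 − 0.60) = 11.000.
The smallest integer exceeding 11.000 is 12.

k = 12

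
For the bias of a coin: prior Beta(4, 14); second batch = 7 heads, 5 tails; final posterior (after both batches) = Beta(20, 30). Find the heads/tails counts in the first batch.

9 heads and 11 tails

Sequential conjugate updates are equivalent to a single update on the pooled data, so total successes = posterior α − prior α and total failures = posterior β − prior β.
Total across both batches: 20−4=16 heads, 30−14=16 tails.
Subtract the second batch: 16−7=9 heads and 16−5=11 tails.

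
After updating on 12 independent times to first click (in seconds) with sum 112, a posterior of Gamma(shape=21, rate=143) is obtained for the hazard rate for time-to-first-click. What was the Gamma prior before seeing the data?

For an exponential likelihood with a Gamma(α, β) prior on the rate, n observations with total T give posterior Gamma(α+n, β+T).
So α = 21 − 12 = 9 and β = 143 − 112 = 31.

Gamma(shape=9, rate=31)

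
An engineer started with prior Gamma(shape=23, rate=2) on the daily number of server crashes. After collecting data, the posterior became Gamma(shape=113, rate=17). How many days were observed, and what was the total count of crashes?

n = 15 days with total 90 crashes

Gamma–Poisson conjugacy: posterior shape = α + Σxᵢ, posterior rate = β + n.
Matching: Σxᵢ = 113 − 23 = 90 and n = 17 − 2 = 15.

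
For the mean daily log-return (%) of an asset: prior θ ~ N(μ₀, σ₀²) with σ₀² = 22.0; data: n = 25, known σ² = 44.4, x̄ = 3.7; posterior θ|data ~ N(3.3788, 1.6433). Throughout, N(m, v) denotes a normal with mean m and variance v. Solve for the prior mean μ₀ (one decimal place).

With known observation variance, the Normal–Normal posterior has precision τ_n = τ₀ + n/σ² and mean μ_n = (τ₀μ₀ + (n/σ²)x̄)/τ_n.
Here τ₀ = 1/22.0 = 0.045455 and τ_data = 25/44.4 = 0.563063, so τ_n = 0.608518.
Rearranging for μ₀: μ₀ = (μ_n·τ_n − τ_data·x̄)/τ₀ = (3.3788·0.608518 − 0.563063·3.7) / 0.045455 = -0.027272/0.045455 ≈ -0.6.

μ₀ = -0.6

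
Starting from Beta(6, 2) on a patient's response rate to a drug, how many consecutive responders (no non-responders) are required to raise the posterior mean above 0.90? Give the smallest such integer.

k = 13

After k responders and 0 non-responders the posterior is Beta(6+k, 2), with mean (6+k)/(6+2+k).
Set (6+k)/(8+k) > 0.90 and solve: k > (0.90·8 − 6)/(1 − 0.90) = 12.000.
The smallest integer exceeding 12.000 is 13.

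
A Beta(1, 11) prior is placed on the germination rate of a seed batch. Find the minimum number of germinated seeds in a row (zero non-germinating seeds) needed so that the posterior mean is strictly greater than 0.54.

k = 12

After k germinated seeds and 0 non-germinating seeds the posterior is Beta(1+k, 11), with mean (1+k)/(1+11+k).
Set (1+k)/(12+k) > 0.54 and solve: k > (0.54·12 − 1)/(1 − 0.54) = 11.913.
The smallest integer exceeding 11.913 is 12.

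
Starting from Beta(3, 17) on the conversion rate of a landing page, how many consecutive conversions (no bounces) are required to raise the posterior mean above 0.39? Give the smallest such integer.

k = 8

After k conversions and 0 bounces the posterior is Beta(3+k, 17), with mean (3+k)/(3+17+k).
Set (3+k)/(20+k) > 0.39 and solve: k > (0.39·20 − 3)/(1 − 0.39) = 7.869.
The smallest integer exceeding 7.869 is 8.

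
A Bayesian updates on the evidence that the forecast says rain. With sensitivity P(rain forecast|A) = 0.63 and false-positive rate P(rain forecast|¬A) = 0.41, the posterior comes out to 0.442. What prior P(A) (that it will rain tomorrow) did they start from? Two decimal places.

Bayes' rule in odds form gives O(A|E) = O(A)·[P(E|A)/P(E|¬A)], hence O(A) = O(A|E)/LR.
Posterior odds = 0.442/(1−0.442) = 0.7921. LR = 0.63/0.41 = 1.5366.
Prior odds = 0.7921/1.5366 = 0.5155, so P(A) = 0.5155/(1+0.5155) ≈ 0.34.

P(A) = 0.34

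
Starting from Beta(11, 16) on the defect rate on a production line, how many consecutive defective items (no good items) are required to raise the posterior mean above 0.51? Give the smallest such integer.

k = 6

After k defective items and 0 good items the posterior is Beta(11+k, 16), with mean (11+k)/(11+16+k).
Set (11+k)/(27+k) > 0.51 and solve: k > (0.51·27 − 11)/(1 − 0.51) = 5.653.
The smallest integer exceeding 5.653 is 6.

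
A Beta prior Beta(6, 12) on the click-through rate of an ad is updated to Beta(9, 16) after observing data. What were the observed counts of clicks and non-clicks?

3 clicks and 4 non-clicks

Under Beta–binomial conjugacy the posterior parameters are (α+s, β+f).
So s = 9 − 6 = 3 and f = 16 − 12 = 4.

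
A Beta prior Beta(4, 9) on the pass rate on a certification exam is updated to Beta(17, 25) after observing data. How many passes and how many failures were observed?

A Beta(a, b) prior with s successes and f failures in binomial data gives a Beta(a+s, b+f) posterior.
So s = 17 − 4 = 13 and f = 25 − 9 = 16.

13 passes and 16 failures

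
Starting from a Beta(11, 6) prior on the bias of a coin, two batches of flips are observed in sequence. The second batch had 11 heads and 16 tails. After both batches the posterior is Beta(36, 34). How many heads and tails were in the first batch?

14 heads and 12 tails

Because Beta–binomial updating is additive in the counts, the combined data contributed (α_post−α_prior, β_post−β_prior) successes and failures.
Total across both batches: 36−11=25 heads, 34−6=28 tails.
Subtract the second batch: 25−11=14 heads and 28−16=12 tails.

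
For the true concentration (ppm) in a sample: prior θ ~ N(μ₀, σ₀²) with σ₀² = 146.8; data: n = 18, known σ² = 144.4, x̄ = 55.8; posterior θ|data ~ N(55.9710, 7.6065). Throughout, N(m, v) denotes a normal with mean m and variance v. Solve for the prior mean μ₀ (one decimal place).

The posterior mean is a precision-weighted average: μ_n = (τ₀μ₀ + τ_data·x̄)/(τ₀+τ_data), with τ₀=1/σ₀² and τ_data=n/σ².
Here τ₀ = 1/146.8 = 0.006812 and τ_data = 18/144.4 = 0.124654, so τ_n = 0.131466.
Rearranging for μ₀: μ₀ = (μ_n·τ_n − τ_data·x̄)/τ₀ = (55.9710·0.131466 − 0.124654·55.8) / 0.006812 = 0.402590/0.006812 ≈ 59.1.

μ₀ = 59.1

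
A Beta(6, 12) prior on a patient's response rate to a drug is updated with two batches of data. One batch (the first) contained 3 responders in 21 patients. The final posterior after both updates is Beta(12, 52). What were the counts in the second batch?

Sequential conjugate updates are equivalent to a single update on the pooled data, so total successes = posterior α − prior α and total failures = posterior β − prior β.
Total across both batches: 12−6=6 responders, 52−12=40 non-responders.
Subtract the first batch: 6−3=3 responders and 40−18=22 non-responders.

3 responders and 22 non-responders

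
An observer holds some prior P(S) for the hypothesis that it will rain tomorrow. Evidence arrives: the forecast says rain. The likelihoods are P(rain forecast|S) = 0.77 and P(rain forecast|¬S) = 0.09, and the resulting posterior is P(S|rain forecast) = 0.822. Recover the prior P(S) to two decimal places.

In odds form, posterior odds = prior odds × likelihood ratio, so prior odds = posterior odds ÷ LR.
Posterior odds = 0.822/(1−0.822) = 4.6180. LR = 0.77/0.09 = 8.5556.
Prior odds = 4.6180/8.5556 = 0.5398, so P(S) = 0.5398/(1+0.5398) ≈ 0.35.

P(S) = 0.35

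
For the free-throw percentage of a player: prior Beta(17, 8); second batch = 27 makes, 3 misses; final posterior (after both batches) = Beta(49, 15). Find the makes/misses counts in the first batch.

Sequential conjugate updates are equivalent to a single update on the pooled data, so total successes = posterior α − prior α and total failures = posterior β − prior β.
Total across both batches: 49−17=32 makes, 15−8=7 misses.
Subtract the second batch: 32−27=5 makes and 7−3=4 misses.

5 makes and 4 misses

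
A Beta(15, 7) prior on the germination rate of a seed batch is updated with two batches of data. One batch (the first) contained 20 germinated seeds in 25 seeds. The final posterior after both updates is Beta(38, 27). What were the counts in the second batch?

3 germinated seeds and 15 non-germinating seeds

Because Beta–binomial updating is additive in the counts, the combined data contributed (α_post−α_prior, β_post−β_prior) successes and failures.
Total across both batches: 38−15=23 germinated seeds, 27−7=20 non-germinating seeds.
Subtract the first batch: 23−20=3 germinated seeds and 20−5=15 non-germinating seeds.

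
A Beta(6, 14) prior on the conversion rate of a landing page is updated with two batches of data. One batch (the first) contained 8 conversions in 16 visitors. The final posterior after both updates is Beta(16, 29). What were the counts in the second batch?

2 conversions and 7 bounces

Because Beta–binomial updating is additive in the counts, the combined data contributed (α_post−α_prior, β_post−β_prior) successes and failures.
Total across both batches: 16−6=10 conversions, 29−14=15 bounces.
Subtract the first batch: 10−8=2 conversions and 15−8=7 bounces.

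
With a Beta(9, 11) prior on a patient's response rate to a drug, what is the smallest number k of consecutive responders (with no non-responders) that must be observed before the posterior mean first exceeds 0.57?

k = 6

After k responders and 0 non-responders the posterior is Beta(9+k, 11), with mean (9+k)/(9+11+k).
Set (9+k)/(20+k) > 0.57 and solve: k > (0.57·20 − 9)/(1 − 0.57) = 5.581.
The smallest integer exceeding 5.581 is 6, and checking k=6: (15)/(26) = 0.5769 > 0.57.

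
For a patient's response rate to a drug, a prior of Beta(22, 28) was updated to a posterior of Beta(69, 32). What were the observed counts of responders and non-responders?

47 responders and 4 non-responders

A Beta(a, b) prior with s successes and f failures in binomial data gives a Beta(a+s, b+f) posterior.
Match parameters: s=69−22=47, f=32−28=4.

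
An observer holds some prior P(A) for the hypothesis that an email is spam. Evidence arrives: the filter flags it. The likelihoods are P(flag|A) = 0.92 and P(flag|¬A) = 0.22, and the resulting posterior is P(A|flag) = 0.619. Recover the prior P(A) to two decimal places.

P(A) = 0.28

In odds form, posterior odds = prior odds × likelihood ratio, so prior odds = posterior odds ÷ LR.
Posterior odds = 0.619/(1−0.619) = 1.6247. LR = 0.92/0.22 = 4.1818.
Prior odds = 1.6247/4.1818 = 0.3885, so P(A) = 0.3885/(1+0.3885) ≈ 0.28.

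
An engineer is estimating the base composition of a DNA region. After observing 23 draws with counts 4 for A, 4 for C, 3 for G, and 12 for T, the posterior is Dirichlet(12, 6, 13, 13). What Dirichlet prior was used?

Dirichlet(8, 2, 10, 1)

For a Dirichlet(α) prior with multinomial counts c, the posterior is Dirichlet(α + c) componentwise.
Subtract each count from the matching posterior parameter: 12−4=8, 6−4=2, 13−3=10, 13−12=1.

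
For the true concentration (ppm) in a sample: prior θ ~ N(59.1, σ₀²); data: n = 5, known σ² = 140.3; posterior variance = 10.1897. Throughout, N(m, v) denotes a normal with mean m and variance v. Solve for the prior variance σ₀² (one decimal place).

Posterior precision equals prior precision plus data precision: 1/σ_n² = 1/σ₀² + n/σ².
So 1/σ₀² = 1/10.1897 − 5/140.3 = 0.098138 − 0.035638 = 0.062500.
Hence σ₀² = 1/0.062500 ≈ 16.0.

σ₀² = 16.0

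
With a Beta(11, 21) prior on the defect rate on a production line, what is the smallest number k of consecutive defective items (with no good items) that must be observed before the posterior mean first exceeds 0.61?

After k defective items and 0 good items the posterior is Beta(11+k, 21), with mean (11+k)/(11+21+k).
Set (11+k)/(32+k) > 0.61 and solve: k > (0.61·32 − 11)/(1 − 0.61) = 21.846.
The smallest integer exceeding 21.846 is 22.

k = 22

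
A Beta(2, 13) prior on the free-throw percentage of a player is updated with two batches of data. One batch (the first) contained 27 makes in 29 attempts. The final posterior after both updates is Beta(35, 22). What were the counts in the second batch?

6 makes and 7 misses

Because Beta–binomial updating is additive in the counts, the combined data contributed (α_post−α_prior, β_post−β_prior) successes and failures.
Total across both batches: 35−2=33 makes, 22−13=9 misses.
Subtract the first batch: 33−27=6 makes and 9−2=7 misses.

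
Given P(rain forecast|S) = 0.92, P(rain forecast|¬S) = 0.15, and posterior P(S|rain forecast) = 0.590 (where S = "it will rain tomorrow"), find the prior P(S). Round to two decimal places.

P(S) = 0.19

Bayes' rule in odds form gives O(S|E) = O(S)·[P(E|S)/P(E|¬S)], hence O(S) = O(S|E)/LR.
Posterior odds = 0.590/(1−0.590) = 1.4390. LR = 0.92/0.15 = 6.1333.
Prior odds = 1.4390/6.1333 = 0.2346, so P(S) = 0.2346/(1+0.2346) ≈ 0.19.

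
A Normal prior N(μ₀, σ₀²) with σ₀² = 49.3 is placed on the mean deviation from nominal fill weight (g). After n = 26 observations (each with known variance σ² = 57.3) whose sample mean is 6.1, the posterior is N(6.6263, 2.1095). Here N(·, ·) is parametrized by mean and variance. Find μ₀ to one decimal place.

μ₀ = 18.4

With known observation variance, the Normal–Normal posterior has precision τ_n = τ₀ + n/σ² and mean μ_n = (τ₀μ₀ + (n/σ²)x̄)/τ_n.
Here τ₀ = 1/49.3 = 0.020284 and τ_data = 26/57.3 = 0.453752, so τ_n = 0.474036.
Rearranging for μ₀: μ₀ = (μ_n·τ_n − τ_data·x̄)/τ₀ = (6.6263·0.474036 − 0.453752·6.1) / 0.020284 = 0.373218/0.020284 ≈ 18.4.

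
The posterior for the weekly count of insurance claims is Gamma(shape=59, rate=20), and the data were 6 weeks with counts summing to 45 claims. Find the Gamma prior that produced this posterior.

Gamma–Poisson conjugacy: posterior shape = α + Σxᵢ, posterior rate = β + n.
So α = 59 − 45 = 14 and β = 20 − 6 = 14.

Gamma(shape=14, rate=14)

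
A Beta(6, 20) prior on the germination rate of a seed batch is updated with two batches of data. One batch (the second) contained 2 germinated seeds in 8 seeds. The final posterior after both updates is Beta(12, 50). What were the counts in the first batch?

4 germinated seeds and 24 non-germinating seeds

Because Beta–binomial updating is additive in the counts, the combined data contributed (α_post−α_prior, β_post−β_prior) successes and failures.
Total across both batches: 12−6=6 germinated seeds, 50−20=30 non-germinating seeds.
Subtract the second batch: 6−2=4 germinated seeds and 30−6=24 non-germinating seeds.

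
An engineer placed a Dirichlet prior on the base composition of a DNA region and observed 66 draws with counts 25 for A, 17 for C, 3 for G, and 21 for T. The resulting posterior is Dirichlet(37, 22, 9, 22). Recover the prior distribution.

For a Dirichlet(α) prior with multinomial counts c, the posterior is Dirichlet(α + c) componentwise.
Subtract each count from the matching posterior parameter: 37−25=12, 22−17=5, 9−3=6, 22−21=1.

Dirichlet(12, 5, 6, 1)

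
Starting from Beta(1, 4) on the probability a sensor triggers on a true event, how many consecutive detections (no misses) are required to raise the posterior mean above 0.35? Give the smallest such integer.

k = 2

After k detections and 0 misses the posterior is Beta(1+k, 4), with mean (1+k)/(1+4+k).
Set (1+k)/(5+k) > 0.35 and solve: k > (0.35·5 − 1)/(1 − 0.35) = 1.154.
The smallest integer exceeding 1.154 is 2.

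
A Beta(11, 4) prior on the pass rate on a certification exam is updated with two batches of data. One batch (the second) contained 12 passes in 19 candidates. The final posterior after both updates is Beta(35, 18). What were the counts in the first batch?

12 passes and 7 failures

Sequential conjugate updates are equivalent to a single update on the pooled data, so total successes = posterior α − prior α and total failures = posterior β − prior β.
Total across both batches: 35−11=24 passes, 18−4=14 failures.
Subtract the second batch: 24−12=12 passes and 14−7=7 failures.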